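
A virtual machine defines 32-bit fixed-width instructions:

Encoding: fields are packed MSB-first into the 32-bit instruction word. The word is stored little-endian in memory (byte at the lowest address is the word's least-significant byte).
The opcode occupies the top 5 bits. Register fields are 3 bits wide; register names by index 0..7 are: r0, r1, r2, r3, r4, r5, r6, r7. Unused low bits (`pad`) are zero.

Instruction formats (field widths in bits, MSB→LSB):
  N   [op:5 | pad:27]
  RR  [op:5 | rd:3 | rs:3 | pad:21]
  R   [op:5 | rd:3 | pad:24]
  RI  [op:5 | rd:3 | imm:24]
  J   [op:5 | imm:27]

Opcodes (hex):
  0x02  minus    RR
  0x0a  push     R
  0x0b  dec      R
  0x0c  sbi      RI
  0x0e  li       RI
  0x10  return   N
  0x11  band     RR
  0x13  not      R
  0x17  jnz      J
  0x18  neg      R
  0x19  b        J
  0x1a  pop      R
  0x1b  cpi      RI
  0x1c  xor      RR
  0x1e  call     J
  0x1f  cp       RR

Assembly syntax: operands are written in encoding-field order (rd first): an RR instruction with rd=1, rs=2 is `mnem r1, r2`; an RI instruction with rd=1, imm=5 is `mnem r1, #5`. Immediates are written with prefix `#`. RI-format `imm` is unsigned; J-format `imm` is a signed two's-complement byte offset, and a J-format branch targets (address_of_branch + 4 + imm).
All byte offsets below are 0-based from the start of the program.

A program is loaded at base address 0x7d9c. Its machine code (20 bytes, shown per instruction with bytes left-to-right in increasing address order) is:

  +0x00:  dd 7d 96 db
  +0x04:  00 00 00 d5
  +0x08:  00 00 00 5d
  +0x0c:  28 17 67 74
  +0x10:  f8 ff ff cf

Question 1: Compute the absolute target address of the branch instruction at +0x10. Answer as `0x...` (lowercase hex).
0x7da8

off 0x10: read f8 ff ff cf as little → 0xcffffff8
  top 5b → 0x19 → b [J]
  [26:0] imm=134217720 (s27→-8) = #-8
  target = base 0x7d9c + off 0x10 + 4 + imm -8 = 0x7da8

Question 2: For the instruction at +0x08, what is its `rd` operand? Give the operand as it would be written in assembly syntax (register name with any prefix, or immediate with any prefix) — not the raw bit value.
r5

+0x08: 00 00 00 5d ⇒ word 0x5d000000 (little)
  op=0x5d000000>>27=0xb ⇒ dec (R)
  rd@[26:24]=0x5 ⇒ r5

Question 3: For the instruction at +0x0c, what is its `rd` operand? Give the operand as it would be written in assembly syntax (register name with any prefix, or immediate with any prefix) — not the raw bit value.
r4

+0x0c: 28 17 67 74 ⇒ word 0x74671728 (little)
  opcode bits[31:27]=0xe: li/RI
  rd: (w>>24)&0x7=0x4 → r4
  imm: (w>>0)&0xffffff=0x671728 → #6756136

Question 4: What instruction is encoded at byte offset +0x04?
pop r5

+0x04: 00 00 00 d5 ⇒ word 0xd5000000 (little)
  opcode bits[31:27]=0x1a: pop/R
  [26:24] rd=5 = r5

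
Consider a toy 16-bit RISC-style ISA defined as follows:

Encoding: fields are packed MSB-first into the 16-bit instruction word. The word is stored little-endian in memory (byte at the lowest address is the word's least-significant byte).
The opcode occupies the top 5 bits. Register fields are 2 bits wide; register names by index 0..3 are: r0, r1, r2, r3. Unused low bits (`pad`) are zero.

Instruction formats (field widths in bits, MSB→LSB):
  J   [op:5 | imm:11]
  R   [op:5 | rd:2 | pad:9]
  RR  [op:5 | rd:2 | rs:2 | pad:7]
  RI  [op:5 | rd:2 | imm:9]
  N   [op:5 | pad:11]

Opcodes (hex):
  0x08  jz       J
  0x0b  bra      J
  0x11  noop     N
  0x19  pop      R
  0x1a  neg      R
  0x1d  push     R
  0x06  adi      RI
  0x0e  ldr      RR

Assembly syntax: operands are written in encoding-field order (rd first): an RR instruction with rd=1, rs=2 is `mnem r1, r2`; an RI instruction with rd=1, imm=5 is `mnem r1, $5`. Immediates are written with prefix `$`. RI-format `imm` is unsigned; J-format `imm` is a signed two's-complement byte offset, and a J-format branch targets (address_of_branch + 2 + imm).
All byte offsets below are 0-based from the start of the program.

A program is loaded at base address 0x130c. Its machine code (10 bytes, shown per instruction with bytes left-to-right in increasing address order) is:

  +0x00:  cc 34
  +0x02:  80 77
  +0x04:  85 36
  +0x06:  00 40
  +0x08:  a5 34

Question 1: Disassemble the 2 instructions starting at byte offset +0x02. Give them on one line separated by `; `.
+0x02: 80 77 ⇒ word 0x7780 (little)
  top 5b → 0xe → ldr [RR]
  rd@[10:9]=0x3 ⇒ r3
  rs@[8:7]=0x3 ⇒ r3
+0x04: 85 36 ⇒ word 0x3685 (little)
  top 5b → 0x6 → adi [RI]
  rd@[10:9]=0x3 ⇒ r3
  imm@[8:0]=0x85 ⇒ $133

ldr r3, r3; adi r3, $133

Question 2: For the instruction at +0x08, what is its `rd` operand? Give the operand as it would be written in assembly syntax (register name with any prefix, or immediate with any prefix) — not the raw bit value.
+0x08: a5 34 ⇒ word 0x34a5 (little)
  top 5b → 0x6 → adi [RI]
  [10:9] rd=2 = r2
  [8:0] imm=165 = $165

r2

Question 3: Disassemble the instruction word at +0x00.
off 0x00: read cc 34 as little → 0x34cc
  opcode bits[15:11]=0x6: adi/RI
  rd: (w>>9)&0x3=0x2 → r2
  imm: (w>>0)&0x1ff=0xcc → $204

adi r2, $204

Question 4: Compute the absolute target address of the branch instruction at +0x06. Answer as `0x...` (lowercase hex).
+0x06: 00 40 ⇒ word 0x4000 (little)
  top 5b → 0x8 → jz [J]
  imm: (w>>0)&0x7ff=0x0 → $0
  target = base 0x130c + off 0x06 + 2 + imm 0 = 0x1314

0x1314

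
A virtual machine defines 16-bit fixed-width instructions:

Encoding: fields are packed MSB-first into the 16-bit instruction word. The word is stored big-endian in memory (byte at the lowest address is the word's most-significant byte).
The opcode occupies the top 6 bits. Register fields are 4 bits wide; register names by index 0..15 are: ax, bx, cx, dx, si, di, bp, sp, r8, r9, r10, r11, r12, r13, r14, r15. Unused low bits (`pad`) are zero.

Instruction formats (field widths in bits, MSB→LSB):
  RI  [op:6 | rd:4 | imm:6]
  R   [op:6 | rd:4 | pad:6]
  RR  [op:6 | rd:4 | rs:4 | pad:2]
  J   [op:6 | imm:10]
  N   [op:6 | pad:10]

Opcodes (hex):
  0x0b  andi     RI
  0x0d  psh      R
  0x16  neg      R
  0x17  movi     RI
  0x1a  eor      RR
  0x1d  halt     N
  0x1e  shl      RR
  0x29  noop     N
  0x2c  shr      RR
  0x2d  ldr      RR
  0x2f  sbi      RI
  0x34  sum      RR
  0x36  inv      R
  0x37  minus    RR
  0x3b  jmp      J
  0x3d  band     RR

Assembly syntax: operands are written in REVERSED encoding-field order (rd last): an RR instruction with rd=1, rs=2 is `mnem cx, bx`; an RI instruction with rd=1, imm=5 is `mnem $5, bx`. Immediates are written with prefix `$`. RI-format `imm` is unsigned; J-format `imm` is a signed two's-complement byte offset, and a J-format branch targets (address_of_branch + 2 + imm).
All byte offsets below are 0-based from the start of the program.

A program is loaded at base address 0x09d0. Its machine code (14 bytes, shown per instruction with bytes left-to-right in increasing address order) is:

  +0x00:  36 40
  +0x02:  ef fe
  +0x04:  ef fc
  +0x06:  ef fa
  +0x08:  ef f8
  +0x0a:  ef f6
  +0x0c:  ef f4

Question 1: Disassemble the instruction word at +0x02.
jmp $-2

[02] ef fe → 0xeffe
  opcode bits[15:10]=0x3b: jmp/J
  imm: (w>>0)&0x3ff=0x3fe (s10→-2) → $-2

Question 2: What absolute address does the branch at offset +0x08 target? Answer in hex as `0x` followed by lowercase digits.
0x09d2

@+08  big-endian(ef f8) = 0xeff8
  top 6b → 0x3b → jmp [J]
  imm: (w>>0)&0x3ff=0x3f8 (s10→-8) → $-8
  target = base 0x09d0 + off 0x08 + 2 + imm -8 = 0x09d2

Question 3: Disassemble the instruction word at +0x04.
[04] ef fc → 0xeffc
  top 6b → 0x3b → jmp [J]
  imm@[9:0]=0x3fc (s10→-4) ⇒ $-4

jmp $-4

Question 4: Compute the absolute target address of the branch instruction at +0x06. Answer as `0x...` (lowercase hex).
0x09d2

@+06  big-endian(ef fa) = 0xeffa
  op=0xeffa>>10=0x3b ⇒ jmp (J)
  imm: (w>>0)&0x3ff=0x3fa (s10→-6) → $-6
  target = base 0x09d0 + off 0x06 + 2 + imm -6 = 0x09d2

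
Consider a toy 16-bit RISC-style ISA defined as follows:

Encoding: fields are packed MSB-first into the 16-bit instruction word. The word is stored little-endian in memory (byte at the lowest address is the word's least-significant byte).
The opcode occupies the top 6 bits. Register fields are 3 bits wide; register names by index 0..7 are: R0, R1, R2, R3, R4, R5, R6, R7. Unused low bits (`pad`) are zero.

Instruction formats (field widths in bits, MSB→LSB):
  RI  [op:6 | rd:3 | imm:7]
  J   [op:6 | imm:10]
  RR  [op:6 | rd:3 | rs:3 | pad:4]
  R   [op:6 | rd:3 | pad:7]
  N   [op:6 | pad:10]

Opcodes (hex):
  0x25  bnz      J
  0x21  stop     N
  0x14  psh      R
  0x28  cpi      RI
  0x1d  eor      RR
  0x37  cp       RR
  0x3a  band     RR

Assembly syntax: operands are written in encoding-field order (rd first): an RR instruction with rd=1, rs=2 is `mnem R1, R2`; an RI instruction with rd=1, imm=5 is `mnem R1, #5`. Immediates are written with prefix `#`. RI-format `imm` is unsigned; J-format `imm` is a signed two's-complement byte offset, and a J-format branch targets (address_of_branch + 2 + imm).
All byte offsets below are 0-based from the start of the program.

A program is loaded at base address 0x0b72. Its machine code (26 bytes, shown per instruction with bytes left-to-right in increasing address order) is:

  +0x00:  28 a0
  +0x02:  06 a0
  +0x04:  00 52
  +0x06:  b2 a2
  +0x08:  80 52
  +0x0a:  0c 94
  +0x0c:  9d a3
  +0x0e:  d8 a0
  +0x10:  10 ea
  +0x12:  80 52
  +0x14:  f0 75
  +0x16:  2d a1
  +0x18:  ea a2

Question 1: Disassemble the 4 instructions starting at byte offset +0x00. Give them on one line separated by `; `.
cpi R0, #40; cpi R0, #6; psh R4; cpi R5, #50

@+00  little-endian(28 a0) = 0xa028
  opcode bits[15:10]=0x28: cpi/RI
  [9:7] rd=0 = R0
  [6:0] imm=40 = #40
@+02  little-endian(06 a0) = 0xa006
  opcode bits[15:10]=0x28: cpi/RI
  [9:7] rd=0 = R0
  [6:0] imm=6 = #6
@+04  little-endian(00 52) = 0x5200
  opcode bits[15:10]=0x14: psh/R
  [9:7] rd=4 = R4
@+06  little-endian(b2 a2) = 0xa2b2
  opcode bits[15:10]=0x28: cpi/RI
  [9:7] rd=5 = R5
  [6:0] imm=50 = #50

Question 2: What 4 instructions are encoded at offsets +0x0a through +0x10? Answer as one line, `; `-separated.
bnz #12; cpi R7, #29; cpi R1, #88; band R4, R1

@+0a  little-endian(0c 94) = 0x940c
  opcode bits[15:10]=0x25: bnz/J
  imm: (w>>0)&0x3ff=0xc → #12
@+0c  little-endian(9d a3) = 0xa39d
  opcode bits[15:10]=0x28: cpi/RI
  rd: (w>>7)&0x7=0x7 → R7
  imm: (w>>0)&0x7f=0x1d → #29
@+0e  little-endian(d8 a0) = 0xa0d8
  opcode bits[15:10]=0x28: cpi/RI
  rd: (w>>7)&0x7=0x1 → R1
  imm: (w>>0)&0x7f=0x58 → #88
@+10  little-endian(10 ea) = 0xea10
  opcode bits[15:10]=0x3a: band/RR
  rd: (w>>7)&0x7=0x4 → R4
  rs: (w>>4)&0x7=0x1 → R1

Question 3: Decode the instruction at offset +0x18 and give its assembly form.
cpi R5, #106

@+18  little-endian(ea a2) = 0xa2ea
  top 6b → 0x28 → cpi [RI]
  rd: (w>>7)&0x7=0x5 → R5
  imm: (w>>0)&0x7f=0x6a → #106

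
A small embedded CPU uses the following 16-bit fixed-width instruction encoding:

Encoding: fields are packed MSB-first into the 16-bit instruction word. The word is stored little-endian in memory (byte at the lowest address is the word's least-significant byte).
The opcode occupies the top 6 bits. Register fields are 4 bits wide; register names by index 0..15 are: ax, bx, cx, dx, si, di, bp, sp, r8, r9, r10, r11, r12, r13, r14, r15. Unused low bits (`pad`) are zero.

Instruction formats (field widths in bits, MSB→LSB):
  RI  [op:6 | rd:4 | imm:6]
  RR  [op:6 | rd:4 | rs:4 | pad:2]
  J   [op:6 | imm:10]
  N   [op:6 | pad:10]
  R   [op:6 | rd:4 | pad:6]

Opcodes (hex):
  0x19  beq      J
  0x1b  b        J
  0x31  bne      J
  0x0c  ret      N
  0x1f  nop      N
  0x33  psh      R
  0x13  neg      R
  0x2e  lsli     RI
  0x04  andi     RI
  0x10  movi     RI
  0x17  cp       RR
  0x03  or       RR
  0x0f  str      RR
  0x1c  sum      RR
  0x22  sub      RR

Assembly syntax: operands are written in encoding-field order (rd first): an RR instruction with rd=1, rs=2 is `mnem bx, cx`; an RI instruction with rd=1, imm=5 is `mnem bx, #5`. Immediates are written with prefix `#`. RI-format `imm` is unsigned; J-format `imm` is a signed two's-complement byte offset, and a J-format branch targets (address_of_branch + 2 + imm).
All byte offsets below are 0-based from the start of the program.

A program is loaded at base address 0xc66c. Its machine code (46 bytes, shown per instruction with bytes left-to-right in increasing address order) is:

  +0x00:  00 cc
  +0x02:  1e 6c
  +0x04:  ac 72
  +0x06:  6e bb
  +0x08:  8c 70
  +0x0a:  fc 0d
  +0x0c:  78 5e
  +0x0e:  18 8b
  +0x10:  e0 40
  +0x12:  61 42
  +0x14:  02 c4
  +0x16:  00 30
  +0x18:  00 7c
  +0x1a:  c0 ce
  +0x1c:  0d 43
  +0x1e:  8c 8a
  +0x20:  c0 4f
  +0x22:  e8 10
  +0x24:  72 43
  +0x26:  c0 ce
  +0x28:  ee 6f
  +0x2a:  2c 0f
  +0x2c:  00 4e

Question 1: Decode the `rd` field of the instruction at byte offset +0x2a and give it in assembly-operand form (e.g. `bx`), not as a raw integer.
r12

[2a] 2c 0f → 0x0f2c
  opcode bits[15:10]=0x3: or/RR
  [9:6] rd=12 = r12
  [5:2] rs=11 = r11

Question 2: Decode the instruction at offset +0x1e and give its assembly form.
sub r10, dx

+0x1e: 8c 8a ⇒ word 0x8a8c (little)
  opcode bits[15:10]=0x22: sub/RR
  rd: (w>>6)&0xf=0xa → r10
  rs: (w>>2)&0xf=0x3 → dx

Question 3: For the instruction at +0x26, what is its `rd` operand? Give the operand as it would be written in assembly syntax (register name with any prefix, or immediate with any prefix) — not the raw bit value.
+0x26: c0 ce ⇒ word 0xcec0 (little)
  top 6b → 0x33 → psh [R]
  rd: (w>>6)&0xf=0xb → r11

r11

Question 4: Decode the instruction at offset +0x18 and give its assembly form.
nop

@+18  little-endian(00 7c) = 0x7c00
  top 6b → 0x1f → nop [N]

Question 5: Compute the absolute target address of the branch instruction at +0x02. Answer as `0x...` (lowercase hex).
0xc68e

[02] 1e 6c → 0x6c1e
  op=0x6c1e>>10=0x1b ⇒ b (J)
  imm: (w>>0)&0x3ff=0x1e → #30
  target = base 0xc66c + off 0x02 + 2 + imm 30 = 0xc68e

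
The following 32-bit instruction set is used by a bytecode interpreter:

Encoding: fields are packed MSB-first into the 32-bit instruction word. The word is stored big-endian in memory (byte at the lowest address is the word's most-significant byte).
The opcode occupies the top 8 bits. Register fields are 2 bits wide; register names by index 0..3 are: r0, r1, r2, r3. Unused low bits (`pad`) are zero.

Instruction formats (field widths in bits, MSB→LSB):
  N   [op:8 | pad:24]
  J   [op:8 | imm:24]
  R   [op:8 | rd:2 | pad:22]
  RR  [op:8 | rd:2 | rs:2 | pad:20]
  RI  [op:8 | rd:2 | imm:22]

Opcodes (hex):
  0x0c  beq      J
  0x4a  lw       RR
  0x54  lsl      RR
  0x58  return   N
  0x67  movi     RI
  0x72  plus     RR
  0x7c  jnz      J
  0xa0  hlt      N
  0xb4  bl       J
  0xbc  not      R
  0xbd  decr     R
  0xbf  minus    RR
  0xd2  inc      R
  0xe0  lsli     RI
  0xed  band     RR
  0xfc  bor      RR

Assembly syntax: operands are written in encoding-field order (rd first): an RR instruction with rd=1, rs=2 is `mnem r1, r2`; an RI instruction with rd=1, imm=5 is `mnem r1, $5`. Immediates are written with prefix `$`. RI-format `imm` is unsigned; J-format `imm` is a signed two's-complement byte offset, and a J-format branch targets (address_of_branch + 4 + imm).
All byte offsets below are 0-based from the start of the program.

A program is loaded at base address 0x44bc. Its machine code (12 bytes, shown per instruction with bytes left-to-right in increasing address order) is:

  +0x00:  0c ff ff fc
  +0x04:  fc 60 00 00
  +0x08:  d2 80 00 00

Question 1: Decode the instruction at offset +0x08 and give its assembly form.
off 0x08: read d2 80 00 00 as big → 0xd2800000
  top 8b → 0xd2 → inc [R]
  [23:22] rd=2 = r2

inc r2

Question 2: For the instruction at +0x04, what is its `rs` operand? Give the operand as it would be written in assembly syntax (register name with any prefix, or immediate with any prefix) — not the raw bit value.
r2

[04] fc 60 00 00 → 0xfc600000
  opcode bits[31:24]=0xfc: bor/RR
  rd: (w>>22)&0x3=0x1 → r1
  rs: (w>>20)&0x3=0x2 → r2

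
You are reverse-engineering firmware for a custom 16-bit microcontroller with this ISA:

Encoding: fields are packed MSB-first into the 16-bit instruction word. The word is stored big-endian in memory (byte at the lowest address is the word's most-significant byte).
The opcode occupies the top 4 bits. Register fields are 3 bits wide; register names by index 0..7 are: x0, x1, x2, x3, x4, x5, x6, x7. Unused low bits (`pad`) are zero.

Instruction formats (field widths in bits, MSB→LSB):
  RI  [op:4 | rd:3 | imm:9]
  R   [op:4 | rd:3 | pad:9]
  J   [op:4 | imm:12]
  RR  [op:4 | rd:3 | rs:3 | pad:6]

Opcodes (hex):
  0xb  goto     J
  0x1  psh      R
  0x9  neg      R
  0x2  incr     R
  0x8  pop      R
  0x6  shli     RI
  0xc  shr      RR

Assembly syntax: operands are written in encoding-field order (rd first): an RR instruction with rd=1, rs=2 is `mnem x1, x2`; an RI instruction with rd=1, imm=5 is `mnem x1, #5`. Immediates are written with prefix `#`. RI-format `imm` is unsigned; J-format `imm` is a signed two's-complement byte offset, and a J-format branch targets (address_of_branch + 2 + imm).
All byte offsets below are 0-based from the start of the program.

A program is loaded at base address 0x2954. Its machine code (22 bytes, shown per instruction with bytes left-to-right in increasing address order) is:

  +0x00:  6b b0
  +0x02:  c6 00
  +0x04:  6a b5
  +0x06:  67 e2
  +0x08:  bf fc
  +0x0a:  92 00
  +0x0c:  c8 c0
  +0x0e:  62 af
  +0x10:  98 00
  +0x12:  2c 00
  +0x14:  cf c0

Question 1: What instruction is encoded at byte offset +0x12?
@+12  big-endian(2c 00) = 0x2c00
  top 4b → 0x2 → incr [R]
  rd: (w>>9)&0x7=0x6 → x6

incr x6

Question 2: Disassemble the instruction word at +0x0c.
shr x4, x3

@+0c  big-endian(c8 c0) = 0xc8c0
  top 4b → 0xc → shr [RR]
  [11:9] rd=4 = x4
  [8:6] rs=3 = x3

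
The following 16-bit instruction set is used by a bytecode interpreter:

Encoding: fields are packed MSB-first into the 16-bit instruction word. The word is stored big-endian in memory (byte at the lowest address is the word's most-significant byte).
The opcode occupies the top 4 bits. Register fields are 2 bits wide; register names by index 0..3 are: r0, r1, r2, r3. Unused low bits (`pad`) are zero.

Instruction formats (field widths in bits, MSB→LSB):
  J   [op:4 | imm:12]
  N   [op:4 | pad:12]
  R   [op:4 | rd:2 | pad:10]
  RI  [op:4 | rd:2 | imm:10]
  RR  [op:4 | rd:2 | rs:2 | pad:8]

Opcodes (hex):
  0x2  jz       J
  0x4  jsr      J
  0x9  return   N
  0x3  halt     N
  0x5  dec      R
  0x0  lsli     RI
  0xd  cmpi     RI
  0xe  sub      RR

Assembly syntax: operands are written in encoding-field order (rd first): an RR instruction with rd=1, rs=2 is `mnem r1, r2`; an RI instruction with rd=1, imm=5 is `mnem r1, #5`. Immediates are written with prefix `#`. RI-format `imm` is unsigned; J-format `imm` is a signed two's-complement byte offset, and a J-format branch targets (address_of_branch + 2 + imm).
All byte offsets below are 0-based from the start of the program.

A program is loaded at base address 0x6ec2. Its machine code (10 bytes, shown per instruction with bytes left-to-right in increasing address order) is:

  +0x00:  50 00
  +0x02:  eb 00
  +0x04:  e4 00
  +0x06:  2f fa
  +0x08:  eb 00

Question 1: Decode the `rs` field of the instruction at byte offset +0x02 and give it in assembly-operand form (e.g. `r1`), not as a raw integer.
@+02  big-endian(eb 00) = 0xeb00
  opcode bits[15:12]=0xe: sub/RR
  [11:10] rd=2 = r2
  [9:8] rs=3 = r3

r3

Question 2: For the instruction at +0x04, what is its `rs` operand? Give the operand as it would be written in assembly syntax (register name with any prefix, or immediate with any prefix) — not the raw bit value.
r0

@+04  big-endian(e4 00) = 0xe400
  opcode bits[15:12]=0xe: sub/RR
  rd@[11:10]=0x1 ⇒ r1
  rs@[9:8]=0x0 ⇒ r0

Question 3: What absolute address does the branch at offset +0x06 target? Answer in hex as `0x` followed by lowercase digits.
0x6ec4

[06] 2f fa → 0x2ffa
  top 4b → 0x2 → jz [J]
  imm: (w>>0)&0xfff=0xffa (s12→-6) → #-6
  target = base 0x6ec2 + off 0x06 + 2 + imm -6 = 0x6ec4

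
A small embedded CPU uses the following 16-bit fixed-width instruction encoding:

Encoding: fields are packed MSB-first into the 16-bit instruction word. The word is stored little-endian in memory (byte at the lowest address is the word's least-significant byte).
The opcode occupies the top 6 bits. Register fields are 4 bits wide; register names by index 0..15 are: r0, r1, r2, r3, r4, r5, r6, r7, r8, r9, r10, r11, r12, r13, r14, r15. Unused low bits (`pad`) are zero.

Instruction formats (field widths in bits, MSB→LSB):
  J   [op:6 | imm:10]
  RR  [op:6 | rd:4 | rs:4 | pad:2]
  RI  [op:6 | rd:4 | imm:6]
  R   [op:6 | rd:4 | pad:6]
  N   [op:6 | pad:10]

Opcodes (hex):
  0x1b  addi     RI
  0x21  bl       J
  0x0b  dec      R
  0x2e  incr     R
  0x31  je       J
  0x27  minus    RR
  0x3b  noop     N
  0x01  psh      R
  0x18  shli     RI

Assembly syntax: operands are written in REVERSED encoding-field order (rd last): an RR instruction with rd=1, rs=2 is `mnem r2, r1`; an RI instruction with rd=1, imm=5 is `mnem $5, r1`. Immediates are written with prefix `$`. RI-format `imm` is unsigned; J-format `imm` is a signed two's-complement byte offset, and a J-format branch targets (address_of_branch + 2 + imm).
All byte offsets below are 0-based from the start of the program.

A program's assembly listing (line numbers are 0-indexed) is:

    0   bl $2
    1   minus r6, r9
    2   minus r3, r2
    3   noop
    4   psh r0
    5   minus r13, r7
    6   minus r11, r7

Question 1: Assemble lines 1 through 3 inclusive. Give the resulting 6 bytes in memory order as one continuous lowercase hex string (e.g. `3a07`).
line 1 (minus): pack op=0x27:6|rd=9:4|rs=6:4|pad=0:2 = 0x9e58; little→ 58 9e
line 2 (minus): pack op=0x27:6|rd=2:4|rs=3:4|pad=0:2 = 0x9c8c; little→ 8c 9c
line 3 (noop): pack op=0x3b:6|pad=0:10 = 0xec00; little→ 00 ec

589e8c9c00ec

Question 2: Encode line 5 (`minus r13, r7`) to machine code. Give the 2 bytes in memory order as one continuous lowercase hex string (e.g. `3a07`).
f49d

L5: minus op=0x27:6|rd=7:4|rs=13:4|pad=0:2 ⇒ 0x9df4 ⇒ little f4 9d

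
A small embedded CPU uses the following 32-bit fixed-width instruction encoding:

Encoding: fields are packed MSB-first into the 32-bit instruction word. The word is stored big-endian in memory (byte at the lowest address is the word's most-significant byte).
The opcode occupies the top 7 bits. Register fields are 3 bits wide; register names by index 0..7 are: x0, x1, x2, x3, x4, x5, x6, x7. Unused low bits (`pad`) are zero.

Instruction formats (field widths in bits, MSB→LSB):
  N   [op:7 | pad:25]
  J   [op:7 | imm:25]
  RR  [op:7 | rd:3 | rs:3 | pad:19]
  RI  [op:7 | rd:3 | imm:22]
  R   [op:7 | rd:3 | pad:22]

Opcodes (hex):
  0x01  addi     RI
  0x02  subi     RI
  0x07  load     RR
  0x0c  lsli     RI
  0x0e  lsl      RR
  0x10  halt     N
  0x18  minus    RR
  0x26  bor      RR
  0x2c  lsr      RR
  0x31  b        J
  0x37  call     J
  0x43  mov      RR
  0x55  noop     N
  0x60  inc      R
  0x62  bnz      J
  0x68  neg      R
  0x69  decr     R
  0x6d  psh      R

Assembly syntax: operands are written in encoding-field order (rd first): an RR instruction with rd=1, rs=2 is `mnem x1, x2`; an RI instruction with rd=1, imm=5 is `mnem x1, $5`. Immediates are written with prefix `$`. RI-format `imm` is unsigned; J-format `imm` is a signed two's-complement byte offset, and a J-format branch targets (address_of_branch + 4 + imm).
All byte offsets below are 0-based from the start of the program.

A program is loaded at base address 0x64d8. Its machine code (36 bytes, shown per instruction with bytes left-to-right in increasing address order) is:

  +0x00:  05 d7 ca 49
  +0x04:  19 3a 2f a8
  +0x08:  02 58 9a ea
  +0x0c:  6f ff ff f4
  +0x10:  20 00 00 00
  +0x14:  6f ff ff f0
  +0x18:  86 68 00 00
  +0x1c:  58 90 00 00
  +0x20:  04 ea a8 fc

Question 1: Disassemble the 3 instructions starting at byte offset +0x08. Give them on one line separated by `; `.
+0x08: 02 58 9a ea ⇒ word 0x02589aea (big)
  top 7b → 0x1 → addi [RI]
  rd: (w>>22)&0x7=0x1 → x1
  imm: (w>>0)&0x3fffff=0x189aea → $1612522
+0x0c: 6f ff ff f4 ⇒ word 0x6ffffff4 (big)
  top 7b → 0x37 → call [J]
  imm: (w>>0)&0x1ffffff=0x1fffff4 (s25→-12) → $-12
+0x10: 20 00 00 00 ⇒ word 0x20000000 (big)
  top 7b → 0x10 → halt [N]

addi x1, $1612522; call $-12; halt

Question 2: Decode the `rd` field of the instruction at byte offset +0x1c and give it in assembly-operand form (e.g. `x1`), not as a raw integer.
off 0x1c: read 58 90 00 00 as big → 0x58900000
  opcode bits[31:25]=0x2c: lsr/RR
  rd@[24:22]=0x2 ⇒ x2
  rs@[21:19]=0x2 ⇒ x2

x2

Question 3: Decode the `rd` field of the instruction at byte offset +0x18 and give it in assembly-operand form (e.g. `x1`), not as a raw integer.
x1

[18] 86 68 00 00 → 0x86680000
  op=0x86680000>>25=0x43 ⇒ mov (RR)
  rd: (w>>22)&0x7=0x1 → x1
  rs: (w>>19)&0x7=0x5 → x5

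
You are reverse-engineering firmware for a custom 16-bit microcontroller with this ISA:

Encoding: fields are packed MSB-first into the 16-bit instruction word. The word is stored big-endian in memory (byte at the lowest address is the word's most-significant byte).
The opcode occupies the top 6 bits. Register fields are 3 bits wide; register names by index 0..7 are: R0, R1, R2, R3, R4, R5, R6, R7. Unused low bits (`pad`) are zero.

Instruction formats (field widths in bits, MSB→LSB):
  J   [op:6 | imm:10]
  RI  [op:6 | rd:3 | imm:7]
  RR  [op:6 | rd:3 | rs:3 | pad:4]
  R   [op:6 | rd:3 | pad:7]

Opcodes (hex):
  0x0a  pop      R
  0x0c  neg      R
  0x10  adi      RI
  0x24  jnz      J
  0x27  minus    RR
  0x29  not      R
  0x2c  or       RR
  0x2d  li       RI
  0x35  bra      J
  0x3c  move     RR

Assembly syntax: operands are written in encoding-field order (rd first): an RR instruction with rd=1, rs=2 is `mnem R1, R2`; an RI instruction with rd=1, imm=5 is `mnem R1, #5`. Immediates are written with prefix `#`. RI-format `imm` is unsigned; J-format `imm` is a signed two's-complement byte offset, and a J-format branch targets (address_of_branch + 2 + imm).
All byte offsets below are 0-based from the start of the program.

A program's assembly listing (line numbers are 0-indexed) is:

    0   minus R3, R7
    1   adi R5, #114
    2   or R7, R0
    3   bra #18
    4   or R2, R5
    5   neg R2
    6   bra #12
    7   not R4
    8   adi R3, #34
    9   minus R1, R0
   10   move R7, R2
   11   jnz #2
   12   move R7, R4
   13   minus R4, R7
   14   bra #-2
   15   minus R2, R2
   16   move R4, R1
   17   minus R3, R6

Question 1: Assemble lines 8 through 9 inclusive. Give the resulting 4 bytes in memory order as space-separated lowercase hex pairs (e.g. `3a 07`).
41 a2 9c 80

line 8 (adi): pack op=0x10:6|rd=3:3|imm=34:7 = 0x41a2; big→ 41 a2
line 9 (minus): pack op=0x27:6|rd=1:3|rs=0:3|pad=0:4 = 0x9c80; big→ 9c 80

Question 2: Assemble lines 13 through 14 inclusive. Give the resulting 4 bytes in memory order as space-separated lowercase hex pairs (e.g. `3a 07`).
9e 70 d7 fe

13. minus fields op=0x27:6|rd=4:3|rs=7:3|pad=0:4 → word 9e70h → 9e 70
14. bra fields op=0x35:6|imm=-2:10 → word d7feh → d7 fe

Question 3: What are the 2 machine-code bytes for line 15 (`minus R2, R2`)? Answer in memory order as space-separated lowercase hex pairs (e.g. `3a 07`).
L15: minus op=0x27:6|rd=2:3|rs=2:3|pad=0:4 ⇒ 0x9d20 ⇒ big 9d 20

9d 20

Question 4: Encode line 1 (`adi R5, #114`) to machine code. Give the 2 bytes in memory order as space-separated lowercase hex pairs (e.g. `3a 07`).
42 f2

L1: adi op=0x10:6|rd=5:3|imm=114:7 ⇒ 0x42f2 ⇒ big 42 f2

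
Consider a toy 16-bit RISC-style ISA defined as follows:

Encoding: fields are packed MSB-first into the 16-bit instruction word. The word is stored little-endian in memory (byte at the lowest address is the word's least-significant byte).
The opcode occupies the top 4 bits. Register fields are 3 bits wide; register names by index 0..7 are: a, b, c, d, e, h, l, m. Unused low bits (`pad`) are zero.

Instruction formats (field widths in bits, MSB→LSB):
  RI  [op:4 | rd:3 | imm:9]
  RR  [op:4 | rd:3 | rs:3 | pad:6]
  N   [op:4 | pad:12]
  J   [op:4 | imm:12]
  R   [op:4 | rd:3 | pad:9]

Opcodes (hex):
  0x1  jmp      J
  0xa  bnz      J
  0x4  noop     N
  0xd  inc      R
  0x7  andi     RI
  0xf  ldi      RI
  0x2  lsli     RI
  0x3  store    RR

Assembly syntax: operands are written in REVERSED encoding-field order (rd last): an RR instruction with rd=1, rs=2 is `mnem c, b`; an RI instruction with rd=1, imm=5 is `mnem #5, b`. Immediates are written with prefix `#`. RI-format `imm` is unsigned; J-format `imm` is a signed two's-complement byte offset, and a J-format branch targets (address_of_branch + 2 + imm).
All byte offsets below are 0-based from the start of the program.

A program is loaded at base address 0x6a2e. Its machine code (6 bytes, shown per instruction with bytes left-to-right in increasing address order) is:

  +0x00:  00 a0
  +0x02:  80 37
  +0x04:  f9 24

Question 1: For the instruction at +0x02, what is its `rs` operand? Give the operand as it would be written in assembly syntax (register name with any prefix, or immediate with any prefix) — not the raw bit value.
l

[02] 80 37 → 0x3780
  top 4b → 0x3 → store [RR]
  [11:9] rd=3 = d
  [8:6] rs=6 = l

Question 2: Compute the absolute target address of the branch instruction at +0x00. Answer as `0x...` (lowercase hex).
[00] 00 a0 → 0xa000
  opcode bits[15:12]=0xa: bnz/J
  imm@[11:0]=0x0 ⇒ #0
  target = base 0x6a2e + off 0x00 + 2 + imm 0 = 0x6a30

0x6a30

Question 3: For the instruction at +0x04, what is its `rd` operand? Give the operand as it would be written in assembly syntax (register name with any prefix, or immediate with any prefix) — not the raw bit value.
[04] f9 24 → 0x24f9
  op=0x24f9>>12=0x2 ⇒ lsli (RI)
  rd: (w>>9)&0x7=0x2 → c
  imm: (w>>0)&0x1ff=0xf9 → #249

c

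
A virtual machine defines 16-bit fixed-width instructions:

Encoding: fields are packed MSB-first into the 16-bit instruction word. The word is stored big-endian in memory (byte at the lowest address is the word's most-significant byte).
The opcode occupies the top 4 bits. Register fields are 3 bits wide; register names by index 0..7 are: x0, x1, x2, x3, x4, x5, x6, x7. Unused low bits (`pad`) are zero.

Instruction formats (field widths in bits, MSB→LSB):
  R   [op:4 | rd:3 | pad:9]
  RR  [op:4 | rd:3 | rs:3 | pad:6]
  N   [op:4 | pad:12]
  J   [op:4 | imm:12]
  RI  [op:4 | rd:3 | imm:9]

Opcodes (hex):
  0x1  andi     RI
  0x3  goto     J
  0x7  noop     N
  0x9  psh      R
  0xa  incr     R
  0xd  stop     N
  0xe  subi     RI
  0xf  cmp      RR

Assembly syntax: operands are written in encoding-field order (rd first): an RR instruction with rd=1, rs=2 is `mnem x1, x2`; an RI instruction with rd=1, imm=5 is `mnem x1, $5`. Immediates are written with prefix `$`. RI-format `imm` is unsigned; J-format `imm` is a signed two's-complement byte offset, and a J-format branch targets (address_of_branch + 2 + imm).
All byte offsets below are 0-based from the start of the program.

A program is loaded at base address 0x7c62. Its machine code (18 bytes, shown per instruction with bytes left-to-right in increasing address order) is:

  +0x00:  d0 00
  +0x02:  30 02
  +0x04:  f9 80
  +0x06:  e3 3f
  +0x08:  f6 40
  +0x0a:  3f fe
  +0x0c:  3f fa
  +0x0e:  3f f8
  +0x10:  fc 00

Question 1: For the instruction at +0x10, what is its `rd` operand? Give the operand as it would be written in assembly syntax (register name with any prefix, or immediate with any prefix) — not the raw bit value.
@+10  big-endian(fc 00) = 0xfc00
  op=0xfc00>>12=0xf ⇒ cmp (RR)
  rd: (w>>9)&0x7=0x6 → x6
  rs: (w>>6)&0x7=0x0 → x0

x6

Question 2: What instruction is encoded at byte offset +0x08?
cmp x3, x1

@+08  big-endian(f6 40) = 0xf640
  top 4b → 0xf → cmp [RR]
  rd@[11:9]=0x3 ⇒ x3
  rs@[8:6]=0x1 ⇒ x1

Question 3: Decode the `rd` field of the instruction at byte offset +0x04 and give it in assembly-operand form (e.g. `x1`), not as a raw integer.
x4

off 0x04: read f9 80 as big → 0xf980
  op=0xf980>>12=0xf ⇒ cmp (RR)
  rd: (w>>9)&0x7=0x4 → x4
  rs: (w>>6)&0x7=0x6 → x6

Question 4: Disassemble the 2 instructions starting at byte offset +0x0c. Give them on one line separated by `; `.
+0x0c: 3f fa ⇒ word 0x3ffa (big)
  top 4b → 0x3 → goto [J]
  imm: (w>>0)&0xfff=0xffa (s12→-6) → $-6
+0x0e: 3f f8 ⇒ word 0x3ff8 (big)
  top 4b → 0x3 → goto [J]
  imm: (w>>0)&0xfff=0xff8 (s12→-8) → $-8

goto $-6; goto $-8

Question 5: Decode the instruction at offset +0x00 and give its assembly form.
stop

off 0x00: read d0 00 as big → 0xd000
  opcode bits[15:12]=0xd: stop/N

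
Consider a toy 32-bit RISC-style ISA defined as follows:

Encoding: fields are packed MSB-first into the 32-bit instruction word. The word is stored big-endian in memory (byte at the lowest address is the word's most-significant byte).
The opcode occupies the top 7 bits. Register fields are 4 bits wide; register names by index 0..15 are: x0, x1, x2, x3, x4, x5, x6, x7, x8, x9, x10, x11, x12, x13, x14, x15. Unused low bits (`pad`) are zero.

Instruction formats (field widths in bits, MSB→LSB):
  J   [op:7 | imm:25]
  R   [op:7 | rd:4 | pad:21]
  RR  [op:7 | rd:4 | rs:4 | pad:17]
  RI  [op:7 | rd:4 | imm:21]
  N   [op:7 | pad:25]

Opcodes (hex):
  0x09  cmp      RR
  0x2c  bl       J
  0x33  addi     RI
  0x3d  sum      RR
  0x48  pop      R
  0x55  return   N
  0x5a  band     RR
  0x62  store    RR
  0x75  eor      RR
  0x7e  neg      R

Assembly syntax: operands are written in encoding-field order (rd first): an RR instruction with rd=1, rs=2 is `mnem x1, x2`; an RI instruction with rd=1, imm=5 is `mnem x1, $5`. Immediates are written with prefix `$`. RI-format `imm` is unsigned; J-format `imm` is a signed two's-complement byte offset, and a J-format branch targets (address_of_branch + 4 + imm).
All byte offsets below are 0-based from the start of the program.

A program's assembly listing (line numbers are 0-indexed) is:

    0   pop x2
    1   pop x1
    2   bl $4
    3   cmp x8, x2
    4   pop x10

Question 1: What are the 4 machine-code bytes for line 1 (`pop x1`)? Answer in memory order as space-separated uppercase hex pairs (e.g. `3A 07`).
90 20 00 00

L1: pop op=0x48:7|rd=1:4|pad=0:21 ⇒ 0x90200000 ⇒ big 90 20 00 00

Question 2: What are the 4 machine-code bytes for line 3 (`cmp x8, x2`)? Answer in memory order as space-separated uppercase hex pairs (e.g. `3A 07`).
13 04 00 00

L3: cmp op=0x9:7|rd=8:4|rs=2:4|pad=0:17 ⇒ 0x13040000 ⇒ big 13 04 00 00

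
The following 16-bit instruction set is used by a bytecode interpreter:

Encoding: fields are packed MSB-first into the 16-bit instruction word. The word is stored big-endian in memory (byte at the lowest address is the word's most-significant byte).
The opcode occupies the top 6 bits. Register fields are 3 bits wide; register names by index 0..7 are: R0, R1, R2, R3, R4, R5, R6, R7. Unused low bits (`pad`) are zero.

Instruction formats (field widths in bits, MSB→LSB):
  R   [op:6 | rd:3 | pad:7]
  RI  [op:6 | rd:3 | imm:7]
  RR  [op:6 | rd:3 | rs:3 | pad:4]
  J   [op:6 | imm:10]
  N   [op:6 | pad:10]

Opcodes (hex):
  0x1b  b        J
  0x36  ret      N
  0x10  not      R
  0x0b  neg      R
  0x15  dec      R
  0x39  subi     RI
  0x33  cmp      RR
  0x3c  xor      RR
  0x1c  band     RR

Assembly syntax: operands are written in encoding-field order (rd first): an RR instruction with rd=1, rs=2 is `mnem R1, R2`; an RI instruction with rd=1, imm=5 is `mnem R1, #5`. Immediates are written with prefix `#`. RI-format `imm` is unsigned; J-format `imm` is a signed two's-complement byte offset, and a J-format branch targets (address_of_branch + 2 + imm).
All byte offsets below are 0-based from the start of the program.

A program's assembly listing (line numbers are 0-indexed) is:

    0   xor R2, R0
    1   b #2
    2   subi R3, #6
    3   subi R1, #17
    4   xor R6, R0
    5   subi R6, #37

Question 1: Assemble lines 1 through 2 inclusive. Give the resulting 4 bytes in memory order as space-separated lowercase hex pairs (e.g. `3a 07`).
1. b fields op=0x1b:6|imm=2:10 → word 6c02h → 6c 02
2. subi fields op=0x39:6|rd=3:3|imm=6:7 → word e586h → e5 86

6c 02 e5 86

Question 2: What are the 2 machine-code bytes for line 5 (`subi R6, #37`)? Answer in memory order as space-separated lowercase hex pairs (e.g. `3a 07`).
e7 25

L5: subi op=0x39:6|rd=6:3|imm=37:7 ⇒ 0xe725 ⇒ big e7 25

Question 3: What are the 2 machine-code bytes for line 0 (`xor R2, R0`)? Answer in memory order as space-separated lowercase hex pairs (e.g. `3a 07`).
f1 00

L0: xor op=0x3c:6|rd=2:3|rs=0:3|pad=0:4 ⇒ 0xf100 ⇒ big f1 00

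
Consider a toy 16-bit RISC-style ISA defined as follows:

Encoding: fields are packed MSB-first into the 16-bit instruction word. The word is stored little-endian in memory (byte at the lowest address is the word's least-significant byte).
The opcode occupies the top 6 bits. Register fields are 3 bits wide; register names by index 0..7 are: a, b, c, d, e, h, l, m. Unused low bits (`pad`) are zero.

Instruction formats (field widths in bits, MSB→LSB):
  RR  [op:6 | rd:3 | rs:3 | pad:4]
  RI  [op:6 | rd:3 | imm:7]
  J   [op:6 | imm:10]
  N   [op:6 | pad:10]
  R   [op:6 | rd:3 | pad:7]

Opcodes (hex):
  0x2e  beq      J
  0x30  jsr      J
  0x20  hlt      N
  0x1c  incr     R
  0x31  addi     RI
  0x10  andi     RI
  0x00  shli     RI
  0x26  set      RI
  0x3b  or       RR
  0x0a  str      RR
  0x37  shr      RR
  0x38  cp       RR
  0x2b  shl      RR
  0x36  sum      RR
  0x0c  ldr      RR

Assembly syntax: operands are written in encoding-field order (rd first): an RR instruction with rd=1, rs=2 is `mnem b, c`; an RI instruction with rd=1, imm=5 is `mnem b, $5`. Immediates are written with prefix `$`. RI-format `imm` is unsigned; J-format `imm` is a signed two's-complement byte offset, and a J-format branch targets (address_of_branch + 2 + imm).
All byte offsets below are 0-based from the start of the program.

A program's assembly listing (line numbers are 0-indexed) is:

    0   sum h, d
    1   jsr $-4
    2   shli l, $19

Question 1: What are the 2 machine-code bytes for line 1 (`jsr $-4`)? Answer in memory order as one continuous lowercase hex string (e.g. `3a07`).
1. jsr fields op=0x30:6|imm=-4:10 → word c3fch → fc c3

fcc3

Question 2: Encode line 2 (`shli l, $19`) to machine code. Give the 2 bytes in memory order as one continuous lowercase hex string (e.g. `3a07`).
line 2 (shli): pack op=0x0:6|rd=6:3|imm=19:7 = 0x0313; little→ 13 03

1303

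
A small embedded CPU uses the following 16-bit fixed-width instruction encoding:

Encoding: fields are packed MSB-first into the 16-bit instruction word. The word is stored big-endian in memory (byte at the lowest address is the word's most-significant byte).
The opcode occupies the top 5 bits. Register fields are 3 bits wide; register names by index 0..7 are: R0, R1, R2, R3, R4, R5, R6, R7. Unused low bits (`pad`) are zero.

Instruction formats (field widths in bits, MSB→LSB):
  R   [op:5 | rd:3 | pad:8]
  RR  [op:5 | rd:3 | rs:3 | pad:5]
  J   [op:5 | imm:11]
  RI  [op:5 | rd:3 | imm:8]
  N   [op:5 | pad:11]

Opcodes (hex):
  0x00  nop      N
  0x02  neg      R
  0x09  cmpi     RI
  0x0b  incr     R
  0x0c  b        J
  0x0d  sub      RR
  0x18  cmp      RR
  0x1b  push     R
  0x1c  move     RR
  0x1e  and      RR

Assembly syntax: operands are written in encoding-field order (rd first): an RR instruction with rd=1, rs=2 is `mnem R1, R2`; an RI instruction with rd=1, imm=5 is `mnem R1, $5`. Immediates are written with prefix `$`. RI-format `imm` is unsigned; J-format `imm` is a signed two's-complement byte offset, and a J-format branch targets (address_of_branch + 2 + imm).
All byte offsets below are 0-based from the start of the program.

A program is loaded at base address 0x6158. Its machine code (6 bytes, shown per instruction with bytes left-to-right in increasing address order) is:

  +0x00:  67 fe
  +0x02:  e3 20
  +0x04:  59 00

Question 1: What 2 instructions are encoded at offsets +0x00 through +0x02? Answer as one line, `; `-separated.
off 0x00: read 67 fe as big → 0x67fe
  top 5b → 0xc → b [J]
  [10:0] imm=2046 (s11→-2) = $-2
off 0x02: read e3 20 as big → 0xe320
  top 5b → 0x1c → move [RR]
  [10:8] rd=3 = R3
  [7:5] rs=1 = R1

b $-2; move R3, R1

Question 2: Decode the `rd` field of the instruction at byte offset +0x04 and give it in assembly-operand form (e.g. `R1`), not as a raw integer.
R1

@+04  big-endian(59 00) = 0x5900
  opcode bits[15:11]=0xb: incr/R
  [10:8] rd=1 = R1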